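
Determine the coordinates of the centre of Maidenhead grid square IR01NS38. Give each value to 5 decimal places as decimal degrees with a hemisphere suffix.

81.78542° N, 18.88750° W

Field I=8, R=17: +8·20° lon, +17·10° lat → SW at lon -20°, lat 80°.
Square 0, 1: +0·2° lon, +1·1° lat → SW at lon -20°, lat 81°.
Subsquare n=13, s=18: +13·0.0833333° lon, +18·0.0416667° lat → SW at lon -18.9167°, lat 81.75°.
Extended square 3, 8: +3·0.00833333° lon, +8·0.00416667° lat → SW at lon -18.8917°, lat 81.7833°.
Cell spans 0.00833333° lon × 0.00416667° lat. Centre is SW corner plus half of each.
latitude 81.78542° N, longitude 18.88750° W.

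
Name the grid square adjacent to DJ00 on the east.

Longitude square 0; +1 → 1.
The latitude characters are unchanged.

DJ10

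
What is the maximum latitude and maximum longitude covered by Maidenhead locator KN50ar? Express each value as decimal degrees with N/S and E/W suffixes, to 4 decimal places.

40.7500° N, 30.0833° E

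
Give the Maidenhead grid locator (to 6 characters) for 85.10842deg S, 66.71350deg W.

FA64pv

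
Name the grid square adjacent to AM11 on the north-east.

AM22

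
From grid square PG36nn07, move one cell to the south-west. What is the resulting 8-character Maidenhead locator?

Longitude extended square 0; −1 → -1, wraps to 9, carry into subsquare.
Longitude subsquare n = 13; −1 → 12 = m.
Latitude extended square 7; −1 → 6.

PG36mn96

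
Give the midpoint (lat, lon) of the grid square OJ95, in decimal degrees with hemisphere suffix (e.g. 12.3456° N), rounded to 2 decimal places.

5.50° N, 119.00° E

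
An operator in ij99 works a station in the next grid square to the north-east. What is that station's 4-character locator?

Longitude square 9; +1 → 10, wraps to 0, carry into field.
Longitude field I = 8; +1 → 9 = J.
Latitude square 9; +1 → 10, wraps to 0, carry into field.
Latitude field J = 9; +1 → 10 = K.

JK00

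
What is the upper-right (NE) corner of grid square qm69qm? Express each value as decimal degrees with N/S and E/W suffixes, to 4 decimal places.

39.5417° N, 153.4167° E

Field Q=16, M=12: +16·20° lon, +12·10° lat → SW at lon 140°, lat 30°.
Square 6, 9: +6·2° lon, +9·1° lat → SW at lon 152°, lat 39°.
Subsquare q=16, m=12: +16·0.0833333° lon, +12·0.0416667° lat → SW at lon 153.333°, lat 39.5°.
Cell spans 0.0833333° lon × 0.0416667° lat. NE corner is SW corner plus one full cell.
latitude 39.5417° N, longitude 153.4167° E.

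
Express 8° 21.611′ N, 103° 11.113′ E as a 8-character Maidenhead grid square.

Shift to the Maidenhead origin (180°W, 90°S): lon 283.18522, lat 98.36018.
Field: lon ⌊283.18522/20⌋ = 14 → O; lat ⌊98.36018/10⌋ = 9 → J.
Square: lon ⌊3.18522/2⌋ = 1; lat ⌊8.36018/1⌋ = 8.
Subsquare: lon ⌊1.18522/0.0833333⌋ = 14 → o; lat ⌊0.36018/0.0416667⌋ = 8 → i.
Extended square: lon ⌊0.01855/0.00833333⌋ = 2; lat ⌊0.02685/0.00416667⌋ = 6.

OJ18oi26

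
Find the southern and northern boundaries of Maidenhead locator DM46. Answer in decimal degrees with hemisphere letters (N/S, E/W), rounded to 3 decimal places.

36.000° N, 37.000° N

Field D=3, M=12: +3·20° lon, +12·10° lat → SW at lon -120°, lat 30°.
Square 4, 6: +4·2° lon, +6·1° lat → SW at lon -112°, lat 36°.
Cell spans 2° lon × 1° lat.
south 36.000° N, north 37.000° N.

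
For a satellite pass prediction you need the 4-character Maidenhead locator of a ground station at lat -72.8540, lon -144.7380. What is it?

Add 180° to longitude and 90° to latitude: 35.26, 17.15.
Field: 35.26/20 → 1 → B, 17.15/10 → 1 → B; chars BB.
Square: 15.26/2 → 7, 7.15/1 → 7; chars 77.

BB77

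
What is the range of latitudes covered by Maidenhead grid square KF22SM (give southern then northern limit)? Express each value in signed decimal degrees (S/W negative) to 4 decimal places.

-37.5000, -37.4583

Field K=10, F=5: +10·20° lon, +5·10° lat → SW at lon 20°, lat -40°.
Square 2, 2: +2·2° lon, +2·1° lat → SW at lon 24°, lat -38°.
Subsquare s=18, m=12: +18·0.0833333° lon, +12·0.0416667° lat → SW at lon 25.5°, lat -37.5°.
Cell spans 0.0833333° lon × 0.0416667° lat.
south -37.5000, north -37.4583.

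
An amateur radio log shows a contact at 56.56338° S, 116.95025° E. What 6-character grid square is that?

OD83lk

Add 180° to longitude and 90° to latitude: 296.9502, 33.4366.
Field: 296.9502/20 → 14 → O, 33.4366/10 → 3 → D; chars OD.
Square: 16.9502/2 → 8, 3.4366/1 → 3; chars 83.
Subsquare: 0.9502/0.0833333 → 11 → l, 0.4366/0.0416667 → 10 → k; chars lk.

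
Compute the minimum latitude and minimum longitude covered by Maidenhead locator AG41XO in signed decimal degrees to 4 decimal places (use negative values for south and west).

-28.4167, -170.0833

Field A=0, G=6: +0·20° lon, +6·10° lat → SW at lon -180°, lat -30°.
Square 4, 1: +4·2° lon, +1·1° lat → SW at lon -172°, lat -29°.
Subsquare x=23, o=14: +23·0.0833333° lon, +14·0.0416667° lat → SW at lon -170.083°, lat -28.4167°.
latitude -28.4167, longitude -170.0833.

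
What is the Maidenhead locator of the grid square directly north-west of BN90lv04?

Longitude extended square 0; −1 → -1, wraps to 9, carry into subsquare.
Longitude subsquare l = 11; −1 → 10 = k.
Latitude extended square 4; +1 → 5.

BN90kv95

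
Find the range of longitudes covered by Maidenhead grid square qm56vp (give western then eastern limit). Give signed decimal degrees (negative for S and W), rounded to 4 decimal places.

151.7500, 151.8333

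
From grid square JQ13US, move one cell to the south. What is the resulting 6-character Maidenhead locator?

Latitude subsquare s = 18; −1 → 17 = r.
The longitude characters are unchanged.

JQ13ur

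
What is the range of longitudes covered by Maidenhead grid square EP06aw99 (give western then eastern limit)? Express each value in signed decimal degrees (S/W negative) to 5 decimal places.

-99.92500, -99.91667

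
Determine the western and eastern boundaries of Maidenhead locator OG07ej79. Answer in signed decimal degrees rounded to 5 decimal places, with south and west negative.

100.39167, 100.40000

Field O=14, G=6: +14·20° lon, +6·10° lat → SW at lon 100°, lat -30°.
Square 0, 7: +0·2° lon, +7·1° lat → SW at lon 100°, lat -23°.
Subsquare e=4, j=9: +4·0.0833333° lon, +9·0.0416667° lat → SW at lon 100.333°, lat -22.625°.
Extended square 7, 9: +7·0.00833333° lon, +9·0.00416667° lat → SW at lon 100.392°, lat -22.5875°.
Cell spans 0.00833333° lon × 0.00416667° lat.
west 100.39167, east 100.40000.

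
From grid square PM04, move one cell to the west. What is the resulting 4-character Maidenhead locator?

Longitude square 0; −1 → -1, wraps to 9, carry into field.
Longitude field P = 15; −1 → 14 = O.
The latitude characters are unchanged.

OM94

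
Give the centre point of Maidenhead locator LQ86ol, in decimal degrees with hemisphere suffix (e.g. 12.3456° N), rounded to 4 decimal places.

Field L=11, Q=16: +11·20° lon, +16·10° lat → SW at lon 40°, lat 70°.
Square 8, 6: +8·2° lon, +6·1° lat → SW at lon 56°, lat 76°.
Subsquare o=14, l=11: +14·0.0833333° lon, +11·0.0416667° lat → SW at lon 57.1667°, lat 76.4583°.
Cell spans 0.0833333° lon × 0.0416667° lat. Centre is SW corner plus half of each.
latitude 76.4792° N, longitude 57.2083° E.

76.4792° N, 57.2083° E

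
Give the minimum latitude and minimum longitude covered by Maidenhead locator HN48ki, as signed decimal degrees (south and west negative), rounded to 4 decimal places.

Field H=7, N=13: +7·20° lon, +13·10° lat → SW at lon -40°, lat 40°.
Square 4, 8: +4·2° lon, +8·1° lat → SW at lon -32°, lat 48°.
Subsquare k=10, i=8: +10·0.0833333° lon, +8·0.0416667° lat → SW at lon -31.1667°, lat 48.3333°.
latitude 48.3333, longitude -31.1667.

48.3333, -31.1667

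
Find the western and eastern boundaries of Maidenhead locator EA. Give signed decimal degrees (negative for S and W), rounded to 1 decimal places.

-100.0, -80.0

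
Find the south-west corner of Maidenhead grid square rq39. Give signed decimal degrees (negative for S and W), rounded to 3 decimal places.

Field R=17, Q=16: +17·20° lon, +16·10° lat → SW at lon 160°, lat 70°.
Square 3, 9: +3·2° lon, +9·1° lat → SW at lon 166°, lat 79°.
latitude 79.000, longitude 166.000.

79.000, 166.000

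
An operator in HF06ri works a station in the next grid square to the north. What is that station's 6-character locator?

HF06rj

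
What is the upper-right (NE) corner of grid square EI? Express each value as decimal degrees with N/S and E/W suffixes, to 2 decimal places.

0.00° N, 80.00° W

Field E=4, I=8: +4·20° lon, +8·10° lat → SW at lon -100°, lat -10°.
Cell spans 20° lon × 10° lat. NE corner is SW corner plus one full cell.
latitude 0.00° N, longitude 80.00° W.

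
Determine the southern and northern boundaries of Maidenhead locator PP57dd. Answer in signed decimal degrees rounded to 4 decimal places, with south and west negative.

Field P=15, P=15: +15·20° lon, +15·10° lat → SW at lon 120°, lat 60°.
Square 5, 7: +5·2° lon, +7·1° lat → SW at lon 130°, lat 67°.
Subsquare d=3, d=3: +3·0.0833333° lon, +3·0.0416667° lat → SW at lon 130.25°, lat 67.125°.
Cell spans 0.0833333° lon × 0.0416667° lat.
south 67.1250, north 67.1667.

67.1250, 67.1667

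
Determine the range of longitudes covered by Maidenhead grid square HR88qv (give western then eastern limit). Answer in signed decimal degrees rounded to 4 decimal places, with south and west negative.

Field H=7, R=17: +7·20° lon, +17·10° lat → SW at lon -40°, lat 80°.
Square 8, 8: +8·2° lon, +8·1° lat → SW at lon -24°, lat 88°.
Subsquare q=16, v=21: +16·0.0833333° lon, +21·0.0416667° lat → SW at lon -22.6667°, lat 88.875°.
Cell spans 0.0833333° lon × 0.0416667° lat.
west -22.6667, east -22.5833.

-22.6667, -22.5833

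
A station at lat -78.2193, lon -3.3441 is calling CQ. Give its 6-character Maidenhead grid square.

Offset from 180°W / 90°S: lon 176.6559°, lat 11.7807°.
Field: 176.6559/20 → 8 → I, 11.7807/10 → 1 → B; chars IB.
Square: 16.6559/2 → 8, 1.7807/1 → 1; chars 81.
Subsquare: 0.6559/0.0833333 → 7 → h, 0.7807/0.0416667 → 18 → s; chars hs.

IB81hs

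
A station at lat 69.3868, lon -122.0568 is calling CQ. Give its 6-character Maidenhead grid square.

Add 180° to longitude and 90° to latitude: 57.9432, 159.3868.
Field: lon ⌊57.9432/20⌋ = 2 → C; lat ⌊159.3868/10⌋ = 15 → P.
Square: lon ⌊17.9432/2⌋ = 8; lat ⌊9.3868/1⌋ = 9.
Subsquare: lon ⌊1.9432/0.0833333⌋ = 23 → x; lat ⌊0.3868/0.0416667⌋ = 9 → j.

CP89xj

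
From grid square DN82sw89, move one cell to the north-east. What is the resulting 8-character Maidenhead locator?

DN82sx90

Longitude extended square 8; +1 → 9.
Latitude extended square 9; +1 → 10, wraps to 0, carry into subsquare.
Latitude subsquare w = 22; +1 → 23 = x.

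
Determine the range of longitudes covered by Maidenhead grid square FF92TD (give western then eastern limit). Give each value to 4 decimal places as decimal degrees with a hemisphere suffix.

60.4167° W, 60.3333° W

Field F=5, F=5: +5·20° lon, +5·10° lat → SW at lon -80°, lat -40°.
Square 9, 2: +9·2° lon, +2·1° lat → SW at lon -62°, lat -38°.
Subsquare t=19, d=3: +19·0.0833333° lon, +3·0.0416667° lat → SW at lon -60.4167°, lat -37.875°.
Cell spans 0.0833333° lon × 0.0416667° lat.
west 60.4167° W, east 60.3333° W.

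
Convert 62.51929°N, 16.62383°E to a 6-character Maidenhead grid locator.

Add 180° to longitude and 90° to latitude: 196.6238, 152.5193.
Field (20°×10°, letters A–R): lon ⌊196.6238/20⌋ = 9 → J; lat ⌊152.5193/10⌋ = 15 → P.
Square (2°×1°, digits 0–9): lon ⌊16.6238/2⌋ = 8; lat ⌊2.5193/1⌋ = 2.
Subsquare (5′×2.5′, letters a–x): lon ⌊0.6238/0.0833333⌋ = 7 → h; lat ⌊0.5193/0.0416667⌋ = 12 → m.

JP82hm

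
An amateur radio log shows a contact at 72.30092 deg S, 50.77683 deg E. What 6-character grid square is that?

LB57jq

Offset from 180°W / 90°S: lon 230.7768°, lat 17.6991°.
Field (20°×10°, letters A–R): 230.7768/20 → 11 → L, 17.6991/10 → 1 → B; chars LB.
Square (2°×1°, digits 0–9): 10.7768/2 → 5, 7.6991/1 → 7; chars 57.
Subsquare (5′×2.5′, letters a–x): 0.7768/0.0833333 → 9 → j, 0.6991/0.0416667 → 16 → q; chars jq.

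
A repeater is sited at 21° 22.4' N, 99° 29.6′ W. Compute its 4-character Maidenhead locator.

EL01

Shift to the Maidenhead origin (180°W, 90°S): lon 80.51, lat 111.37.
Field: lon ⌊80.51/20⌋ = 4 → E; lat ⌊111.37/10⌋ = 11 → L.
Square: lon ⌊0.51/2⌋ = 0; lat ⌊1.37/1⌋ = 1.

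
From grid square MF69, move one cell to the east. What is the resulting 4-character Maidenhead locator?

Longitude square 6; +1 → 7.
The latitude characters are unchanged.

MF79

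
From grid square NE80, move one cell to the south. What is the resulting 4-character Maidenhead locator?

Latitude square 0; −1 → -1, wraps to 9, carry into field.
Latitude field E = 4; −1 → 3 = D.
The longitude characters are unchanged.

ND89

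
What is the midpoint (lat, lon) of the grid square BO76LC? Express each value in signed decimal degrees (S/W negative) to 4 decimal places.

56.1042, -145.0417

Field B=1, O=14: +1·20° lon, +14·10° lat → SW at lon -160°, lat 50°.
Square 7, 6: +7·2° lon, +6·1° lat → SW at lon -146°, lat 56°.
Subsquare l=11, c=2: +11·0.0833333° lon, +2·0.0416667° lat → SW at lon -145.083°, lat 56.0833°.
Cell spans 0.0833333° lon × 0.0416667° lat. Centre is SW corner plus half of each.
latitude 56.1042, longitude -145.0417.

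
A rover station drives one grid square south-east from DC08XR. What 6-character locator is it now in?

DC18aq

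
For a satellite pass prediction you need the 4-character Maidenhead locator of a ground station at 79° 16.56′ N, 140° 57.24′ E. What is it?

QQ09

Shift to the Maidenhead origin (180°W, 90°S): lon 320.95, lat 169.28.
Field (20°×10°, letters A–R): lon ⌊320.95/20⌋ = 16 → Q; lat ⌊169.28/10⌋ = 16 → Q.
Square (2°×1°, digits 0–9): lon ⌊0.95/2⌋ = 0; lat ⌊9.28/1⌋ = 9.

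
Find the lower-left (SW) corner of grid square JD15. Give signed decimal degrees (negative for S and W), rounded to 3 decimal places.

-55.000, 2.000

Field J=9, D=3: +9·20° lon, +3·10° lat → SW at lon 0°, lat -60°.
Square 1, 5: +1·2° lon, +5·1° lat → SW at lon 2°, lat -55°.
latitude -55.000, longitude 2.000.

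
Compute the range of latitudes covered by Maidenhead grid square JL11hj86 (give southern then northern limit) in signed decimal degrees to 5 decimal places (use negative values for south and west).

Field J=9, L=11: +9·20° lon, +11·10° lat → SW at lon 0°, lat 20°.
Square 1, 1: +1·2° lon, +1·1° lat → SW at lon 2°, lat 21°.
Subsquare h=7, j=9: +7·0.0833333° lon, +9·0.0416667° lat → SW at lon 2.58333°, lat 21.375°.
Extended square 8, 6: +8·0.00833333° lon, +6·0.00416667° lat → SW at lon 2.65°, lat 21.4°.
Cell spans 0.00833333° lon × 0.00416667° lat.
south 21.40000, north 21.40417.

21.40000, 21.40417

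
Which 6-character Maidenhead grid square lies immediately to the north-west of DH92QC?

Longitude subsquare q = 16; −1 → 15 = p.
Latitude subsquare c = 2; +1 → 3 = d.

DH92pd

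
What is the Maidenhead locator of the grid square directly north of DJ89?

DK80

Latitude square 9; +1 → 10, wraps to 0, carry into field.
Latitude field J = 9; +1 → 10 = K.
The longitude characters are unchanged.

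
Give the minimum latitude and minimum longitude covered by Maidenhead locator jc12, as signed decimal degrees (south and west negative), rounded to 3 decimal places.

-68.000, 2.000

Field J=9, C=2: +9·20° lon, +2·10° lat → SW at lon 0°, lat -70°.
Square 1, 2: +1·2° lon, +2·1° lat → SW at lon 2°, lat -68°.
latitude -68.000, longitude 2.000.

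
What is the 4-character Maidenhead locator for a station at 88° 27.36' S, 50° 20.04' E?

LA51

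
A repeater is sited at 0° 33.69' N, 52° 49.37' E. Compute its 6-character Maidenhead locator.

LJ60jn

Shift to the Maidenhead origin (180°W, 90°S): lon 232.8228, lat 90.5615.
Field (20°×10°, letters A–R): lon ⌊232.8228/20⌋ = 11 → L; lat ⌊90.5615/10⌋ = 9 → J.
Square (2°×1°, digits 0–9): lon ⌊12.8228/2⌋ = 6; lat ⌊0.5615/1⌋ = 0.
Subsquare (5′×2.5′, letters a–x): lon ⌊0.8228/0.0833333⌋ = 9 → j; lat ⌊0.5615/0.0416667⌋ = 13 → n.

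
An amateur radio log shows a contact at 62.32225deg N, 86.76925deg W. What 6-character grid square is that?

EP62oh

Shift to the Maidenhead origin (180°W, 90°S): lon 93.2308, lat 152.3222.
Field: lon ⌊93.2308/20⌋ = 4 → E; lat ⌊152.3222/10⌋ = 15 → P.
Square: lon ⌊13.2308/2⌋ = 6; lat ⌊2.3222/1⌋ = 2.
Subsquare: lon ⌊1.2308/0.0833333⌋ = 14 → o; lat ⌊0.3222/0.0416667⌋ = 7 → h.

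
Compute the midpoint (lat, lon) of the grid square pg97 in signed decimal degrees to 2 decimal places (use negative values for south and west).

-22.50, 139.00

Field P=15, G=6: +15·20° lon, +6·10° lat → SW at lon 120°, lat -30°.
Square 9, 7: +9·2° lon, +7·1° lat → SW at lon 138°, lat -23°.
Cell spans 2° lon × 1° lat. Centre is SW corner plus half of each.
latitude -22.50, longitude 139.00.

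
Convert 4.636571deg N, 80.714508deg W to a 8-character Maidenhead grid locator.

Add 180° to longitude and 90° to latitude: 99.28549, 94.63657.
Field: lon ⌊99.28549/20⌋ = 4 → E; lat ⌊94.63657/10⌋ = 9 → J.
Square: lon ⌊19.28549/2⌋ = 9; lat ⌊4.63657/1⌋ = 4.
Subsquare: lon ⌊1.28549/0.0833333⌋ = 15 → p; lat ⌊0.63657/0.0416667⌋ = 15 → p.
Extended square: lon ⌊0.03549/0.00833333⌋ = 4; lat ⌊0.01157/0.00416667⌋ = 2.

EJ94pp42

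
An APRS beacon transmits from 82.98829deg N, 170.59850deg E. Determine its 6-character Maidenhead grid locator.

RR52hx

Shift to the Maidenhead origin (180°W, 90°S): lon 350.5985, lat 172.9883.
Field (20°×10°, letters A–R): 350.5985/20 → 17 → R, 172.9883/10 → 17 → R; chars RR.
Square (2°×1°, digits 0–9): 10.5985/2 → 5, 2.9883/1 → 2; chars 52.
Subsquare (5′×2.5′, letters a–x): 0.5985/0.0833333 → 7 → h, 0.9883/0.0416667 → 23 → x; chars hx.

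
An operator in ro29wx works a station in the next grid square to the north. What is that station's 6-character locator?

RP20wa

Latitude subsquare x = 23; +1 → 24, wraps to 0 = a, carry into square.
Latitude square 9; +1 → 10, wraps to 0, carry into field.
Latitude field O = 14; +1 → 15 = P.
The longitude characters are unchanged.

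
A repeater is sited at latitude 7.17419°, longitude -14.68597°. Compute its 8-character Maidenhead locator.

Shift to the Maidenhead origin (180°W, 90°S): lon 165.31403, lat 97.17419.
Field (20°×10°, letters A–R): 165.31403/20 → 8 → I, 97.17419/10 → 9 → J; chars IJ.
Square (2°×1°, digits 0–9): 5.31403/2 → 2, 7.17419/1 → 7; chars 27.
Subsquare (5′×2.5′, letters a–x): 1.31403/0.0833333 → 15 → p, 0.17419/0.0416667 → 4 → e; chars pe.
Extended square (30″×15″, digits 0–9): 0.06403/0.00833333 → 7, 0.00752/0.00416667 → 1; chars 71.

IJ27pe71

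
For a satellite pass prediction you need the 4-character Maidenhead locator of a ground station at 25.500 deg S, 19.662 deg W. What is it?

IG04

Add 180° to longitude and 90° to latitude: 160.34, 64.50.
Field: 160.34/20 → 8 → I, 64.50/10 → 6 → G; chars IG.
Square: 0.34/2 → 0, 4.50/1 → 4; chars 04.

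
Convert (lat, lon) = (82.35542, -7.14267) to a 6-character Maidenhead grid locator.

Offset from 180°W / 90°S: lon 172.8573°, lat 172.3554°.
Field (20°×10°, letters A–R): 172.8573/20 → 8 → I, 172.3554/10 → 17 → R; chars IR.
Square (2°×1°, digits 0–9): 12.8573/2 → 6, 2.3554/1 → 2; chars 62.
Subsquare (5′×2.5′, letters a–x): 0.8573/0.0833333 → 10 → k, 0.3554/0.0416667 → 8 → i; chars ki.

IR62ki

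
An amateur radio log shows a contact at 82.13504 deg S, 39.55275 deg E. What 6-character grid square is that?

KA97su

Shift to the Maidenhead origin (180°W, 90°S): lon 219.5528, lat 7.8650.
Field: lon ⌊219.5528/20⌋ = 10 → K; lat ⌊7.8650/10⌋ = 0 → A.
Square: lon ⌊19.5528/2⌋ = 9; lat ⌊7.8650/1⌋ = 7.
Subsquare: lon ⌊1.5528/0.0833333⌋ = 18 → s; lat ⌊0.8650/0.0416667⌋ = 20 → u.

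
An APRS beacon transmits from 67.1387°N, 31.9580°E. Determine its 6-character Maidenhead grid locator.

Offset from 180°W / 90°S: lon 211.9580°, lat 157.1387°.
Field: 211.9580/20 → 10 → K, 157.1387/10 → 15 → P; chars KP.
Square: 11.9580/2 → 5, 7.1387/1 → 7; chars 57.
Subsquare: 1.9580/0.0833333 → 23 → x, 0.1387/0.0416667 → 3 → d; chars xd.

KP57xd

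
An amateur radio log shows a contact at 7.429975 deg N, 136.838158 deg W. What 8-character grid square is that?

CJ17nk93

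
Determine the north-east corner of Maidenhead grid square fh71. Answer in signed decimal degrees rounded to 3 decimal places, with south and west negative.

Field F=5, H=7: +5·20° lon, +7·10° lat → SW at lon -80°, lat -20°.
Square 7, 1: +7·2° lon, +1·1° lat → SW at lon -66°, lat -19°.
Cell spans 2° lon × 1° lat. NE corner is SW corner plus one full cell.
latitude -18.000, longitude -64.000.

-18.000, -64.000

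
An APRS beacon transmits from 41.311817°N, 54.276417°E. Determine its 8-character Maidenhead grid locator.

LN71dh34

Offset from 180°W / 90°S: lon 234.27642°, lat 131.31182°.
Field: lon ⌊234.27642/20⌋ = 11 → L; lat ⌊131.31182/10⌋ = 13 → N.
Square: lon ⌊14.27642/2⌋ = 7; lat ⌊1.31182/1⌋ = 1.
Subsquare: lon ⌊0.27642/0.0833333⌋ = 3 → d; lat ⌊0.31182/0.0416667⌋ = 7 → h.
Extended square: lon ⌊0.02642/0.00833333⌋ = 3; lat ⌊0.02015/0.00416667⌋ = 4.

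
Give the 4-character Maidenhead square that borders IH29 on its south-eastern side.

IH38

Longitude square 2; +1 → 3.
Latitude square 9; −1 → 8.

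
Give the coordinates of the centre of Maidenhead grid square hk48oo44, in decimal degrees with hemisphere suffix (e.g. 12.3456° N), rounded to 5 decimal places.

18.60208° N, 30.79583° W

Field H=7, K=10: +7·20° lon, +10·10° lat → SW at lon -40°, lat 10°.
Square 4, 8: +4·2° lon, +8·1° lat → SW at lon -32°, lat 18°.
Subsquare o=14, o=14: +14·0.0833333° lon, +14·0.0416667° lat → SW at lon -30.8333°, lat 18.5833°.
Extended square 4, 4: +4·0.00833333° lon, +4·0.00416667° lat → SW at lon -30.8°, lat 18.6°.
Cell spans 0.00833333° lon × 0.00416667° lat. Centre is SW corner plus half of each.
latitude 18.60208° N, longitude 30.79583° W.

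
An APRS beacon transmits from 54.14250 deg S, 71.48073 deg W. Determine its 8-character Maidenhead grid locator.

FD45gu25

Add 180° to longitude and 90° to latitude: 108.51927, 35.85750.
Field (20°×10°, letters A–R): 108.51927/20 → 5 → F, 35.85750/10 → 3 → D; chars FD.
Square (2°×1°, digits 0–9): 8.51927/2 → 4, 5.85750/1 → 5; chars 45.
Subsquare (5′×2.5′, letters a–x): 0.51927/0.0833333 → 6 → g, 0.85750/0.0416667 → 20 → u; chars gu.
Extended square (30″×15″, digits 0–9): 0.01927/0.00833333 → 2, 0.02417/0.00416667 → 5; chars 25.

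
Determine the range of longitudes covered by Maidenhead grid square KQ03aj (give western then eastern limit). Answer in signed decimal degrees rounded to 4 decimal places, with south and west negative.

Field K=10, Q=16: +10·20° lon, +16·10° lat → SW at lon 20°, lat 70°.
Square 0, 3: +0·2° lon, +3·1° lat → SW at lon 20°, lat 73°.
Subsquare a=0, j=9: +0·0.0833333° lon, +9·0.0416667° lat → SW at lon 20°, lat 73.375°.
Cell spans 0.0833333° lon × 0.0416667° lat.
west 20.0000, east 20.0833.

20.0000, 20.0833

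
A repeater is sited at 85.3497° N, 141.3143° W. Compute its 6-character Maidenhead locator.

Add 180° to longitude and 90° to latitude: 38.6857, 175.3497.
Field: lon ⌊38.6857/20⌋ = 1 → B; lat ⌊175.3497/10⌋ = 17 → R.
Square: lon ⌊18.6857/2⌋ = 9; lat ⌊5.3497/1⌋ = 5.
Subsquare: lon ⌊0.6857/0.0833333⌋ = 8 → i; lat ⌊0.3497/0.0416667⌋ = 8 → i.

BR95ii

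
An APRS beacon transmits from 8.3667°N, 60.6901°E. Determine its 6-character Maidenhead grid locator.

Shift to the Maidenhead origin (180°W, 90°S): lon 240.6901, lat 98.3667.
Field (20°×10°, letters A–R): lon ⌊240.6901/20⌋ = 12 → M; lat ⌊98.3667/10⌋ = 9 → J.
Square (2°×1°, digits 0–9): lon ⌊0.6901/2⌋ = 0; lat ⌊8.3667/1⌋ = 8.
Subsquare (5′×2.5′, letters a–x): lon ⌊0.6901/0.0833333⌋ = 8 → i; lat ⌊0.3667/0.0416667⌋ = 8 → i.

MJ08ii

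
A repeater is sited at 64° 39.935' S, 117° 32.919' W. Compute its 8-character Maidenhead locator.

Shift to the Maidenhead origin (180°W, 90°S): lon 62.45135, lat 25.33442.
Field: lon ⌊62.45135/20⌋ = 3 → D; lat ⌊25.33442/10⌋ = 2 → C.
Square: lon ⌊2.45135/2⌋ = 1; lat ⌊5.33442/1⌋ = 5.
Subsquare: lon ⌊0.45135/0.0833333⌋ = 5 → f; lat ⌊0.33442/0.0416667⌋ = 8 → i.
Extended square: lon ⌊0.03468/0.00833333⌋ = 4; lat ⌊0.00108/0.00416667⌋ = 0.

DC15fi40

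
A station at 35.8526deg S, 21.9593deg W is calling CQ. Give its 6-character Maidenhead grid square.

HF94ad

Shift to the Maidenhead origin (180°W, 90°S): lon 158.0407, lat 54.1474.
Field: lon ⌊158.0407/20⌋ = 7 → H; lat ⌊54.1474/10⌋ = 5 → F.
Square: lon ⌊18.0407/2⌋ = 9; lat ⌊4.1474/1⌋ = 4.
Subsquare: lon ⌊0.0407/0.0833333⌋ = 0 → a; lat ⌊0.1474/0.0416667⌋ = 3 → d.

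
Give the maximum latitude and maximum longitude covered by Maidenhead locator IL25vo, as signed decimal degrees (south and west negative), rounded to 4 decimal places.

25.6250, -14.1667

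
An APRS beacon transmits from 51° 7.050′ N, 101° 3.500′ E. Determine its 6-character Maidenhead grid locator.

OO01mc

Shift to the Maidenhead origin (180°W, 90°S): lon 281.0583, lat 141.1175.
Field (20°×10°, letters A–R): lon ⌊281.0583/20⌋ = 14 → O; lat ⌊141.1175/10⌋ = 14 → O.
Square (2°×1°, digits 0–9): lon ⌊1.0583/2⌋ = 0; lat ⌊1.1175/1⌋ = 1.
Subsquare (5′×2.5′, letters a–x): lon ⌊1.0583/0.0833333⌋ = 12 → m; lat ⌊0.1175/0.0416667⌋ = 2 → c.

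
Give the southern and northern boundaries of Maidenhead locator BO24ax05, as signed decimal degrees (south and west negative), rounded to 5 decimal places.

54.97917, 54.98333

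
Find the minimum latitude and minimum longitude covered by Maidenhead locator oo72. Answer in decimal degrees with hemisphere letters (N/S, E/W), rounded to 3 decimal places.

Field O=14, O=14: +14·20° lon, +14·10° lat → SW at lon 100°, lat 50°.
Square 7, 2: +7·2° lon, +2·1° lat → SW at lon 114°, lat 52°.
latitude 52.000° N, longitude 114.000° E.

52.000° N, 114.000° E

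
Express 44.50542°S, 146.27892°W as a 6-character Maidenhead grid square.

BE65ul

Shift to the Maidenhead origin (180°W, 90°S): lon 33.7211, lat 45.4946.
Field: 33.7211/20 → 1 → B, 45.4946/10 → 4 → E; chars BE.
Square: 13.7211/2 → 6, 5.4946/1 → 5; chars 65.
Subsquare: 1.7211/0.0833333 → 20 → u, 0.4946/0.0416667 → 11 → l; chars ul.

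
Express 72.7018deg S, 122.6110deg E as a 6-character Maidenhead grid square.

Offset from 180°W / 90°S: lon 302.6110°, lat 17.2982°.
Field: lon ⌊302.6110/20⌋ = 15 → P; lat ⌊17.2982/10⌋ = 1 → B.
Square: lon ⌊2.6110/2⌋ = 1; lat ⌊7.2982/1⌋ = 7.
Subsquare: lon ⌊0.6110/0.0833333⌋ = 7 → h; lat ⌊0.2982/0.0416667⌋ = 7 → h.

PB17hh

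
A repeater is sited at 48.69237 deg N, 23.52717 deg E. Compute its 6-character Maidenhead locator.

Add 180° to longitude and 90° to latitude: 203.5272, 138.6924.
Field (20°×10°, letters A–R): lon ⌊203.5272/20⌋ = 10 → K; lat ⌊138.6924/10⌋ = 13 → N.
Square (2°×1°, digits 0–9): lon ⌊3.5272/2⌋ = 1; lat ⌊8.6924/1⌋ = 8.
Subsquare (5′×2.5′, letters a–x): lon ⌊1.5272/0.0833333⌋ = 18 → s; lat ⌊0.6924/0.0416667⌋ = 16 → q.

KN18sq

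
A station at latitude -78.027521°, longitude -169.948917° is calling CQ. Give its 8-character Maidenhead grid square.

Add 180° to longitude and 90° to latitude: 10.05108, 11.97248.
Field: 10.05108/20 → 0 → A, 11.97248/10 → 1 → B; chars AB.
Square: 10.05108/2 → 5, 1.97248/1 → 1; chars 51.
Subsquare: 0.05108/0.0833333 → 0 → a, 0.97248/0.0416667 → 23 → x; chars ax.
Extended square: 0.05108/0.00833333 → 6, 0.01415/0.00416667 → 3; chars 63.

AB51ax63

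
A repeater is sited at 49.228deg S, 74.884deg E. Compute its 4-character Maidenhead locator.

Offset from 180°W / 90°S: lon 254.88°, lat 40.77°.
Field: 254.88/20 → 12 → M, 40.77/10 → 4 → E; chars ME.
Square: 14.88/2 → 7, 0.77/1 → 0; chars 70.

ME70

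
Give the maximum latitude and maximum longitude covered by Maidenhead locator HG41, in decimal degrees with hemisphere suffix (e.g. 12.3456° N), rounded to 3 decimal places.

28.000° S, 30.000° W

Field H=7, G=6: +7·20° lon, +6·10° lat → SW at lon -40°, lat -30°.
Square 4, 1: +4·2° lon, +1·1° lat → SW at lon -32°, lat -29°.
Cell spans 2° lon × 1° lat. NE corner is SW corner plus one full cell.
latitude 28.000° S, longitude 30.000° W.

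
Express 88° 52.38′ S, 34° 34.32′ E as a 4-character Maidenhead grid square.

KA71

Offset from 180°W / 90°S: lon 214.57°, lat 1.13°.
Field: lon ⌊214.57/20⌋ = 10 → K; lat ⌊1.13/10⌋ = 0 → A.
Square: lon ⌊14.57/2⌋ = 7; lat ⌊1.13/1⌋ = 1.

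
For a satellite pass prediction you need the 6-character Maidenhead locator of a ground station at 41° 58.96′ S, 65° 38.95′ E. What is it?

Offset from 180°W / 90°S: lon 245.6492°, lat 48.0173°.
Field (20°×10°, letters A–R): 245.6492/20 → 12 → M, 48.0173/10 → 4 → E; chars ME.
Square (2°×1°, digits 0–9): 5.6492/2 → 2, 8.0173/1 → 8; chars 28.
Subsquare (5′×2.5′, letters a–x): 1.6492/0.0833333 → 19 → t, 0.0173/0.0416667 → 0 → a; chars ta.

ME28ta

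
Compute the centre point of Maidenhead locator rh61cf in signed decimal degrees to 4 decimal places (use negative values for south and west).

-18.7708, 172.2083

Field R=17, H=7: +17·20° lon, +7·10° lat → SW at lon 160°, lat -20°.
Square 6, 1: +6·2° lon, +1·1° lat → SW at lon 172°, lat -19°.
Subsquare c=2, f=5: +2·0.0833333° lon, +5·0.0416667° lat → SW at lon 172.167°, lat -18.7917°.
Cell spans 0.0833333° lon × 0.0416667° lat. Centre is SW corner plus half of each.
latitude -18.7708, longitude 172.2083.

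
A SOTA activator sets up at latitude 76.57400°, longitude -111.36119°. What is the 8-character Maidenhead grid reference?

Offset from 180°W / 90°S: lon 68.63881°, lat 166.57400°.
Field: 68.63881/20 → 3 → D, 166.57400/10 → 16 → Q; chars DQ.
Square: 8.63881/2 → 4, 6.57400/1 → 6; chars 46.
Subsquare: 0.63881/0.0833333 → 7 → h, 0.57400/0.0416667 → 13 → n; chars hn.
Extended square: 0.05548/0.00833333 → 6, 0.03233/0.00416667 → 7; chars 67.

DQ46hn67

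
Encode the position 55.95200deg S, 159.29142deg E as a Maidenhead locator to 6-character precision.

QD94pb

Shift to the Maidenhead origin (180°W, 90°S): lon 339.2914, lat 34.0480.
Field (20°×10°, letters A–R): 339.2914/20 → 16 → Q, 34.0480/10 → 3 → D; chars QD.
Square (2°×1°, digits 0–9): 19.2914/2 → 9, 4.0480/1 → 4; chars 94.
Subsquare (5′×2.5′, letters a–x): 1.2914/0.0833333 → 15 → p, 0.0480/0.0416667 → 1 → b; chars pb.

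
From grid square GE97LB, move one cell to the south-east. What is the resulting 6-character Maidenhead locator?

GE97ma

Longitude subsquare l = 11; +1 → 12 = m.
Latitude subsquare b = 1; −1 → 0 = a.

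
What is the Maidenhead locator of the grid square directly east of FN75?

Longitude square 7; +1 → 8.
The latitude characters are unchanged.

FN85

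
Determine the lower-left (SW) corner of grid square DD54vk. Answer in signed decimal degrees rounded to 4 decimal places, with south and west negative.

-55.5833, -108.2500

Field D=3, D=3: +3·20° lon, +3·10° lat → SW at lon -120°, lat -60°.
Square 5, 4: +5·2° lon, +4·1° lat → SW at lon -110°, lat -56°.
Subsquare v=21, k=10: +21·0.0833333° lon, +10·0.0416667° lat → SW at lon -108.25°, lat -55.5833°.
latitude -55.5833, longitude -108.2500.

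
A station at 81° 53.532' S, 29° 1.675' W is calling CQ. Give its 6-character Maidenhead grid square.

Add 180° to longitude and 90° to latitude: 150.9721, 8.1078.
Field: lon ⌊150.9721/20⌋ = 7 → H; lat ⌊8.1078/10⌋ = 0 → A.
Square: lon ⌊10.9721/2⌋ = 5; lat ⌊8.1078/1⌋ = 8.
Subsquare: lon ⌊0.9721/0.0833333⌋ = 11 → l; lat ⌊0.1078/0.0416667⌋ = 2 → c.

HA58lc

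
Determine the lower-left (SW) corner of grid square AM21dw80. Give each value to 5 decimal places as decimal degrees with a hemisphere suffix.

Field A=0, M=12: +0·20° lon, +12·10° lat → SW at lon -180°, lat 30°.
Square 2, 1: +2·2° lon, +1·1° lat → SW at lon -176°, lat 31°.
Subsquare d=3, w=22: +3·0.0833333° lon, +22·0.0416667° lat → SW at lon -175.75°, lat 31.9167°.
Extended square 8, 0: +8·0.00833333° lon, +0·0.00416667° lat → SW at lon -175.683°, lat 31.9167°.
latitude 31.91667° N, longitude 175.68333° W.

31.91667° N, 175.68333° W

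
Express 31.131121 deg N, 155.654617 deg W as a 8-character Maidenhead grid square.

BM21ed11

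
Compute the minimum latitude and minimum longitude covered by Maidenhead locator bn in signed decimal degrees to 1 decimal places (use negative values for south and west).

40.0, -160.0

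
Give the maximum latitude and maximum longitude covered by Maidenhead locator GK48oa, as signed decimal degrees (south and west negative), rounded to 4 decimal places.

18.0417, -50.7500

Field G=6, K=10: +6·20° lon, +10·10° lat → SW at lon -60°, lat 10°.
Square 4, 8: +4·2° lon, +8·1° lat → SW at lon -52°, lat 18°.
Subsquare o=14, a=0: +14·0.0833333° lon, +0·0.0416667° lat → SW at lon -50.8333°, lat 18°.
Cell spans 0.0833333° lon × 0.0416667° lat. NE corner is SW corner plus one full cell.
latitude 18.0417, longitude -50.7500.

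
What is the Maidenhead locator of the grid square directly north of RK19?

Latitude square 9; +1 → 10, wraps to 0, carry into field.
Latitude field K = 10; +1 → 11 = L.
The longitude characters are unchanged.

RL10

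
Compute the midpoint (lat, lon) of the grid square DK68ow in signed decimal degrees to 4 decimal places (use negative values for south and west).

Field D=3, K=10: +3·20° lon, +10·10° lat → SW at lon -120°, lat 10°.
Square 6, 8: +6·2° lon, +8·1° lat → SW at lon -108°, lat 18°.
Subsquare o=14, w=22: +14·0.0833333° lon, +22·0.0416667° lat → SW at lon -106.833°, lat 18.9167°.
Cell spans 0.0833333° lon × 0.0416667° lat. Centre is SW corner plus half of each.
latitude 18.9375, longitude -106.7917.

18.9375, -106.7917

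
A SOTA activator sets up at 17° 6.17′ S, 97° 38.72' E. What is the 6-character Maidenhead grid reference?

NH82tv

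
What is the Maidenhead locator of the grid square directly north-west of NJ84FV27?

Longitude extended square 2; −1 → 1.
Latitude extended square 7; +1 → 8.

NJ84fv18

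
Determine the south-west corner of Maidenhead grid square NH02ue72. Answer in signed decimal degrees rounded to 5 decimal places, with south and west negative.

Field N=13, H=7: +13·20° lon, +7·10° lat → SW at lon 80°, lat -20°.
Square 0, 2: +0·2° lon, +2·1° lat → SW at lon 80°, lat -18°.
Subsquare u=20, e=4: +20·0.0833333° lon, +4·0.0416667° lat → SW at lon 81.6667°, lat -17.8333°.
Extended square 7, 2: +7·0.00833333° lon, +2·0.00416667° lat → SW at lon 81.725°, lat -17.825°.
latitude -17.82500, longitude 81.72500.

-17.82500, 81.72500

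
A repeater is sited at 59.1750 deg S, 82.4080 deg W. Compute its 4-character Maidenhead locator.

ED80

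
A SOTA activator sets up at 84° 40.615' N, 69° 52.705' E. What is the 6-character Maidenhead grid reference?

MR44wq

Shift to the Maidenhead origin (180°W, 90°S): lon 249.8784, lat 174.6769.
Field: 249.8784/20 → 12 → M, 174.6769/10 → 17 → R; chars MR.
Square: 9.8784/2 → 4, 4.6769/1 → 4; chars 44.
Subsquare: 1.8784/0.0833333 → 22 → w, 0.6769/0.0416667 → 16 → q; chars wq.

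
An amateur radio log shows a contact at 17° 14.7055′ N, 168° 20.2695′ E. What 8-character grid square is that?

RK47ef08

Add 180° to longitude and 90° to latitude: 348.33783, 107.24509.
Field: 348.33783/20 → 17 → R, 107.24509/10 → 10 → K; chars RK.
Square: 8.33783/2 → 4, 7.24509/1 → 7; chars 47.
Subsquare: 0.33783/0.0833333 → 4 → e, 0.24509/0.0416667 → 5 → f; chars ef.
Extended square: 0.00449/0.00833333 → 0, 0.03676/0.00416667 → 8; chars 08.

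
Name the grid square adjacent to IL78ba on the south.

IL77bx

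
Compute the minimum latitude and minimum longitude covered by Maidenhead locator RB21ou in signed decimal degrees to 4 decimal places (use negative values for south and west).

Field R=17, B=1: +17·20° lon, +1·10° lat → SW at lon 160°, lat -80°.
Square 2, 1: +2·2° lon, +1·1° lat → SW at lon 164°, lat -79°.
Subsquare o=14, u=20: +14·0.0833333° lon, +20·0.0416667° lat → SW at lon 165.167°, lat -78.1667°.
latitude -78.1667, longitude 165.1667.

-78.1667, 165.1667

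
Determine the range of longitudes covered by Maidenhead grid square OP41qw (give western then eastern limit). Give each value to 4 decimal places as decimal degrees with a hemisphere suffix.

109.3333° E, 109.4167° E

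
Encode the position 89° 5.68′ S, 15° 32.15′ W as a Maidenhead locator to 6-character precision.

IA20fv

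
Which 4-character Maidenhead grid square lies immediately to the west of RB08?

QB98

Longitude square 0; −1 → -1, wraps to 9, carry into field.
Longitude field R = 17; −1 → 16 = Q.
The latitude characters are unchanged.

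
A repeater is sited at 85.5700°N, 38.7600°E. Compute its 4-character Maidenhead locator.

KR95

Add 180° to longitude and 90° to latitude: 218.76, 175.57.
Field (20°×10°, letters A–R): lon ⌊218.76/20⌋ = 10 → K; lat ⌊175.57/10⌋ = 17 → R.
Square (2°×1°, digits 0–9): lon ⌊18.76/2⌋ = 9; lat ⌊5.57/1⌋ = 5.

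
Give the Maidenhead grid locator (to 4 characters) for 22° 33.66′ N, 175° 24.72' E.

RL72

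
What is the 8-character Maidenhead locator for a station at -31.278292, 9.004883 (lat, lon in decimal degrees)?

JF48mr03

Shift to the Maidenhead origin (180°W, 90°S): lon 189.00488, lat 58.72171.
Field: lon ⌊189.00488/20⌋ = 9 → J; lat ⌊58.72171/10⌋ = 5 → F.
Square: lon ⌊9.00488/2⌋ = 4; lat ⌊8.72171/1⌋ = 8.
Subsquare: lon ⌊1.00488/0.0833333⌋ = 12 → m; lat ⌊0.72171/0.0416667⌋ = 17 → r.
Extended square: lon ⌊0.00488/0.00833333⌋ = 0; lat ⌊0.01337/0.00416667⌋ = 3.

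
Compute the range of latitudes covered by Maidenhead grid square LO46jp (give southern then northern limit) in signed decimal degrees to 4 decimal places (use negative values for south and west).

56.6250, 56.6667

Field L=11, O=14: +11·20° lon, +14·10° lat → SW at lon 40°, lat 50°.
Square 4, 6: +4·2° lon, +6·1° lat → SW at lon 48°, lat 56°.
Subsquare j=9, p=15: +9·0.0833333° lon, +15·0.0416667° lat → SW at lon 48.75°, lat 56.625°.
Cell spans 0.0833333° lon × 0.0416667° lat.
south 56.6250, north 56.6667.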